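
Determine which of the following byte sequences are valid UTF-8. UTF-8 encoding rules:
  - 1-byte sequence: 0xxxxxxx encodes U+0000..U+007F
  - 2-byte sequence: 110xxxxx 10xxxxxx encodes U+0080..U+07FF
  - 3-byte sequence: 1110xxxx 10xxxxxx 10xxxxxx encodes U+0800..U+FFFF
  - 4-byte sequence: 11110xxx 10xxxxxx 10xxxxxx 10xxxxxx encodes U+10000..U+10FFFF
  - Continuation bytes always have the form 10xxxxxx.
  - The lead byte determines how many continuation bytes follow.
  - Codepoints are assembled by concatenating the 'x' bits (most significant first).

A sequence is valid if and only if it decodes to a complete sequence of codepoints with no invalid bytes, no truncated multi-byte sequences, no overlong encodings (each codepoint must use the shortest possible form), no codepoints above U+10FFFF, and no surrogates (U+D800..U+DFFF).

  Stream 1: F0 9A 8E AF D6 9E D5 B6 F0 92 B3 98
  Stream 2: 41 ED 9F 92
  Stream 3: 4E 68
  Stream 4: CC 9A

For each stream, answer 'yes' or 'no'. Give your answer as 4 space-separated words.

Answer: yes yes yes yes

Derivation:
Stream 1: decodes cleanly. VALID
Stream 2: decodes cleanly. VALID
Stream 3: decodes cleanly. VALID
Stream 4: decodes cleanly. VALID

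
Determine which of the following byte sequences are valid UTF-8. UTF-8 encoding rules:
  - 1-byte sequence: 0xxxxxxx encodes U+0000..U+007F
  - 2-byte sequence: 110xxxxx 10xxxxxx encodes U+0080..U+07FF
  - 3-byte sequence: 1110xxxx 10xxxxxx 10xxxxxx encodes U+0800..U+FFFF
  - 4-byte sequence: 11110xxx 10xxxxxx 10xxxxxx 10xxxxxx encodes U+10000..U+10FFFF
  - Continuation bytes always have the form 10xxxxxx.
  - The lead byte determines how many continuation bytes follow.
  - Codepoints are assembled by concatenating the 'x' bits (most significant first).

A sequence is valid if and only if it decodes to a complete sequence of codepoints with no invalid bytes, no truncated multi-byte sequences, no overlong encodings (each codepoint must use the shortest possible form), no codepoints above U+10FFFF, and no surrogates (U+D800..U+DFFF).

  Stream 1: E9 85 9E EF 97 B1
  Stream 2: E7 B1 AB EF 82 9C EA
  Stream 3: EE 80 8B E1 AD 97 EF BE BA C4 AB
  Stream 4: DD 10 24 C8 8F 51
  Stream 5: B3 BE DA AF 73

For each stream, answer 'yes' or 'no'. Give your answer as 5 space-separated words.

Stream 1: decodes cleanly. VALID
Stream 2: error at byte offset 7. INVALID
Stream 3: decodes cleanly. VALID
Stream 4: error at byte offset 1. INVALID
Stream 5: error at byte offset 0. INVALID

Answer: yes no yes no no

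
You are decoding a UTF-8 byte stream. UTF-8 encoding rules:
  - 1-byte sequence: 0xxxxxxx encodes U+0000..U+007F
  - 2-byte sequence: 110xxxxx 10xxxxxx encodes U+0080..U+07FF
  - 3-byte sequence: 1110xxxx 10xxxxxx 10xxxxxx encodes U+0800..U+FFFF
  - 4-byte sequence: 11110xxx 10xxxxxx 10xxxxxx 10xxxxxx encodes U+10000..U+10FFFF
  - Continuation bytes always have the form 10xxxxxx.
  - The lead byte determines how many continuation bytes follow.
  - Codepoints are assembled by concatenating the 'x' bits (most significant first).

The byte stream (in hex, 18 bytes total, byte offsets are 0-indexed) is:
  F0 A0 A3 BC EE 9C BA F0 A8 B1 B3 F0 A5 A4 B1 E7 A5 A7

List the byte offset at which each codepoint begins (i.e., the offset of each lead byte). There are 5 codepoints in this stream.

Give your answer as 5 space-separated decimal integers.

Answer: 0 4 7 11 15

Derivation:
Byte[0]=F0: 4-byte lead, need 3 cont bytes. acc=0x0
Byte[1]=A0: continuation. acc=(acc<<6)|0x20=0x20
Byte[2]=A3: continuation. acc=(acc<<6)|0x23=0x823
Byte[3]=BC: continuation. acc=(acc<<6)|0x3C=0x208FC
Completed: cp=U+208FC (starts at byte 0)
Byte[4]=EE: 3-byte lead, need 2 cont bytes. acc=0xE
Byte[5]=9C: continuation. acc=(acc<<6)|0x1C=0x39C
Byte[6]=BA: continuation. acc=(acc<<6)|0x3A=0xE73A
Completed: cp=U+E73A (starts at byte 4)
Byte[7]=F0: 4-byte lead, need 3 cont bytes. acc=0x0
Byte[8]=A8: continuation. acc=(acc<<6)|0x28=0x28
Byte[9]=B1: continuation. acc=(acc<<6)|0x31=0xA31
Byte[10]=B3: continuation. acc=(acc<<6)|0x33=0x28C73
Completed: cp=U+28C73 (starts at byte 7)
Byte[11]=F0: 4-byte lead, need 3 cont bytes. acc=0x0
Byte[12]=A5: continuation. acc=(acc<<6)|0x25=0x25
Byte[13]=A4: continuation. acc=(acc<<6)|0x24=0x964
Byte[14]=B1: continuation. acc=(acc<<6)|0x31=0x25931
Completed: cp=U+25931 (starts at byte 11)
Byte[15]=E7: 3-byte lead, need 2 cont bytes. acc=0x7
Byte[16]=A5: continuation. acc=(acc<<6)|0x25=0x1E5
Byte[17]=A7: continuation. acc=(acc<<6)|0x27=0x7967
Completed: cp=U+7967 (starts at byte 15)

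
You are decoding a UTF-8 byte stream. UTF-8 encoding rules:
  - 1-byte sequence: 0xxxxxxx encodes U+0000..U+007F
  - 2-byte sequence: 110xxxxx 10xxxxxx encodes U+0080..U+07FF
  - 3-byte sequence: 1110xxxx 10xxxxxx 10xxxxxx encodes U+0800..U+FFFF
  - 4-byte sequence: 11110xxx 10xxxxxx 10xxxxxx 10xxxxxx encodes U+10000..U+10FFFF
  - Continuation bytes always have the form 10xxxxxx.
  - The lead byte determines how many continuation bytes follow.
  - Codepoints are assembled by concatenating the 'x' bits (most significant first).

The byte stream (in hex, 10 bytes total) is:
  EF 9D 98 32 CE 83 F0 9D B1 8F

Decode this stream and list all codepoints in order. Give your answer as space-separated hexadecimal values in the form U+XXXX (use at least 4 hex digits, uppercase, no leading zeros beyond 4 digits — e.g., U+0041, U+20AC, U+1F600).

Byte[0]=EF: 3-byte lead, need 2 cont bytes. acc=0xF
Byte[1]=9D: continuation. acc=(acc<<6)|0x1D=0x3DD
Byte[2]=98: continuation. acc=(acc<<6)|0x18=0xF758
Completed: cp=U+F758 (starts at byte 0)
Byte[3]=32: 1-byte ASCII. cp=U+0032
Byte[4]=CE: 2-byte lead, need 1 cont bytes. acc=0xE
Byte[5]=83: continuation. acc=(acc<<6)|0x03=0x383
Completed: cp=U+0383 (starts at byte 4)
Byte[6]=F0: 4-byte lead, need 3 cont bytes. acc=0x0
Byte[7]=9D: continuation. acc=(acc<<6)|0x1D=0x1D
Byte[8]=B1: continuation. acc=(acc<<6)|0x31=0x771
Byte[9]=8F: continuation. acc=(acc<<6)|0x0F=0x1DC4F
Completed: cp=U+1DC4F (starts at byte 6)

Answer: U+F758 U+0032 U+0383 U+1DC4F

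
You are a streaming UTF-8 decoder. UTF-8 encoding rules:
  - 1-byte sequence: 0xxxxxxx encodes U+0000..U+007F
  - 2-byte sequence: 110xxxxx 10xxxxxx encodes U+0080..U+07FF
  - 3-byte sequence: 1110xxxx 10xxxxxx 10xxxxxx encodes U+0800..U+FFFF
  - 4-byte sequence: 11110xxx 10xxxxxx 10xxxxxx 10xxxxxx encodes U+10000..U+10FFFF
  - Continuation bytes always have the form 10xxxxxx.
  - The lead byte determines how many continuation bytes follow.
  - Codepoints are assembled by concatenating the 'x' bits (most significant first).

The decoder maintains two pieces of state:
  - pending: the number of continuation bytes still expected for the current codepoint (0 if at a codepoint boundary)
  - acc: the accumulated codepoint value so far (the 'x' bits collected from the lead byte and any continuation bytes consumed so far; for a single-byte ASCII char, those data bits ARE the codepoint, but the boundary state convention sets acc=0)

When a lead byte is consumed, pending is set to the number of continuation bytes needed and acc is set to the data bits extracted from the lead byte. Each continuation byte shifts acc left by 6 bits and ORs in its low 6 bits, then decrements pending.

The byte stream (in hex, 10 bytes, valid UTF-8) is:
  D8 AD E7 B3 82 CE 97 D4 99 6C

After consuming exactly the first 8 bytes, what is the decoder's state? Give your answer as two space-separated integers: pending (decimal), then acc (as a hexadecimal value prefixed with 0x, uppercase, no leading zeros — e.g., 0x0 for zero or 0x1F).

Answer: 1 0x14

Derivation:
Byte[0]=D8: 2-byte lead. pending=1, acc=0x18
Byte[1]=AD: continuation. acc=(acc<<6)|0x2D=0x62D, pending=0
Byte[2]=E7: 3-byte lead. pending=2, acc=0x7
Byte[3]=B3: continuation. acc=(acc<<6)|0x33=0x1F3, pending=1
Byte[4]=82: continuation. acc=(acc<<6)|0x02=0x7CC2, pending=0
Byte[5]=CE: 2-byte lead. pending=1, acc=0xE
Byte[6]=97: continuation. acc=(acc<<6)|0x17=0x397, pending=0
Byte[7]=D4: 2-byte lead. pending=1, acc=0x14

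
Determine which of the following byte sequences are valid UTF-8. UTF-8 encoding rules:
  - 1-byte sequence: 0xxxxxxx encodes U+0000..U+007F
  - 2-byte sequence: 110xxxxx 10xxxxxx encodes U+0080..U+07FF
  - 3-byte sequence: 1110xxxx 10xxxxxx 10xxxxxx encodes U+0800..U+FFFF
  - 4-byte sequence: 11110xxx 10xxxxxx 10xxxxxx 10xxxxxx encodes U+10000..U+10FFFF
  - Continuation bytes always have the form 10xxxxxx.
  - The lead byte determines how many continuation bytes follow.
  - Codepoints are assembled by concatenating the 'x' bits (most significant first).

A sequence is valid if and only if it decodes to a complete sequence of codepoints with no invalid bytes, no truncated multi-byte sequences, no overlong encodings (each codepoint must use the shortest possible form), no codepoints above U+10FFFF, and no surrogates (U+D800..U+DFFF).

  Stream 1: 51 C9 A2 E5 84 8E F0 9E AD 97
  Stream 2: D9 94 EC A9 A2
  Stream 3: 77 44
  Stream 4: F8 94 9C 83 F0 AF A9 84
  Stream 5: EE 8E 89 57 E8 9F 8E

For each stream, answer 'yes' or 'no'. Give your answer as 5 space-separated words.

Stream 1: decodes cleanly. VALID
Stream 2: decodes cleanly. VALID
Stream 3: decodes cleanly. VALID
Stream 4: error at byte offset 0. INVALID
Stream 5: decodes cleanly. VALID

Answer: yes yes yes no yes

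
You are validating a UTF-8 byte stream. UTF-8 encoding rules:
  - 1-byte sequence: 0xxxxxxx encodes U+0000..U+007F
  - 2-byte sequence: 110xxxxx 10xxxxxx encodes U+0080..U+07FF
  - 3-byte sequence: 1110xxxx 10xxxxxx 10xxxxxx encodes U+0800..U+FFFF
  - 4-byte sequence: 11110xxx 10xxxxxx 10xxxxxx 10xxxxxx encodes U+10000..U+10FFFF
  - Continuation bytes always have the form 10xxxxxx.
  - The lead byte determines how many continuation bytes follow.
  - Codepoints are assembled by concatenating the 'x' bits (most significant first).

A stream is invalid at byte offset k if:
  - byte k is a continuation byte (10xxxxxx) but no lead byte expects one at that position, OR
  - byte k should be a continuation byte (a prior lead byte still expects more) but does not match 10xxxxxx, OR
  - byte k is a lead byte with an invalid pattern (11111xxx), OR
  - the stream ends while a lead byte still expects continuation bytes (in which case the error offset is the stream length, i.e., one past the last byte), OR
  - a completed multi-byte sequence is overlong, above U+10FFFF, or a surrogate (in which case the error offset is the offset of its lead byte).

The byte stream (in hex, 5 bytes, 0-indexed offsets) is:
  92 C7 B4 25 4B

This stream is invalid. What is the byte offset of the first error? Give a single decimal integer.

Byte[0]=92: INVALID lead byte (not 0xxx/110x/1110/11110)

Answer: 0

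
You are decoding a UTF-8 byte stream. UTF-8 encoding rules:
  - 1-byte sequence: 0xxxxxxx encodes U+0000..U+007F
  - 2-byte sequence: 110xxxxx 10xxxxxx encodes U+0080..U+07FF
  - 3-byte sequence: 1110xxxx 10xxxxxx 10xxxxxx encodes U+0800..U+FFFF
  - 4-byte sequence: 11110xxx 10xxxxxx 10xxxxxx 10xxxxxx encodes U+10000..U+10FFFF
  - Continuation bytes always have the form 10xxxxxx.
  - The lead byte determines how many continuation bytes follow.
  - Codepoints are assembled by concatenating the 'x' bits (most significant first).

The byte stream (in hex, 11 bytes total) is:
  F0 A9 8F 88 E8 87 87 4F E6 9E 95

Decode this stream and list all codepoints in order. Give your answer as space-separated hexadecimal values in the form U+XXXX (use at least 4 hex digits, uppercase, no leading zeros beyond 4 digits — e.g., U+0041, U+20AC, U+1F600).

Answer: U+293C8 U+81C7 U+004F U+6795

Derivation:
Byte[0]=F0: 4-byte lead, need 3 cont bytes. acc=0x0
Byte[1]=A9: continuation. acc=(acc<<6)|0x29=0x29
Byte[2]=8F: continuation. acc=(acc<<6)|0x0F=0xA4F
Byte[3]=88: continuation. acc=(acc<<6)|0x08=0x293C8
Completed: cp=U+293C8 (starts at byte 0)
Byte[4]=E8: 3-byte lead, need 2 cont bytes. acc=0x8
Byte[5]=87: continuation. acc=(acc<<6)|0x07=0x207
Byte[6]=87: continuation. acc=(acc<<6)|0x07=0x81C7
Completed: cp=U+81C7 (starts at byte 4)
Byte[7]=4F: 1-byte ASCII. cp=U+004F
Byte[8]=E6: 3-byte lead, need 2 cont bytes. acc=0x6
Byte[9]=9E: continuation. acc=(acc<<6)|0x1E=0x19E
Byte[10]=95: continuation. acc=(acc<<6)|0x15=0x6795
Completed: cp=U+6795 (starts at byte 8)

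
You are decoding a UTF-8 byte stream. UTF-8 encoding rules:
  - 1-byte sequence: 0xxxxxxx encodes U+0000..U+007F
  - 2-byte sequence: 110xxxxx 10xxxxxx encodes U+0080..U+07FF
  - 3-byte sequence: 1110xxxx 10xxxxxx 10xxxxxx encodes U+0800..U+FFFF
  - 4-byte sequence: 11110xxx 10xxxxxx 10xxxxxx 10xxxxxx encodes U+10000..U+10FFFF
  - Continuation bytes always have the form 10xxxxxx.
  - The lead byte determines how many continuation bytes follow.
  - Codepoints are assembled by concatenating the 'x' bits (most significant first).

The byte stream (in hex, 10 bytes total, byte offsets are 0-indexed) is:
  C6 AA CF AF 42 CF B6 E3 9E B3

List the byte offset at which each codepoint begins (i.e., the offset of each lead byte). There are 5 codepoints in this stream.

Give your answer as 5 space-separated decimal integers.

Byte[0]=C6: 2-byte lead, need 1 cont bytes. acc=0x6
Byte[1]=AA: continuation. acc=(acc<<6)|0x2A=0x1AA
Completed: cp=U+01AA (starts at byte 0)
Byte[2]=CF: 2-byte lead, need 1 cont bytes. acc=0xF
Byte[3]=AF: continuation. acc=(acc<<6)|0x2F=0x3EF
Completed: cp=U+03EF (starts at byte 2)
Byte[4]=42: 1-byte ASCII. cp=U+0042
Byte[5]=CF: 2-byte lead, need 1 cont bytes. acc=0xF
Byte[6]=B6: continuation. acc=(acc<<6)|0x36=0x3F6
Completed: cp=U+03F6 (starts at byte 5)
Byte[7]=E3: 3-byte lead, need 2 cont bytes. acc=0x3
Byte[8]=9E: continuation. acc=(acc<<6)|0x1E=0xDE
Byte[9]=B3: continuation. acc=(acc<<6)|0x33=0x37B3
Completed: cp=U+37B3 (starts at byte 7)

Answer: 0 2 4 5 7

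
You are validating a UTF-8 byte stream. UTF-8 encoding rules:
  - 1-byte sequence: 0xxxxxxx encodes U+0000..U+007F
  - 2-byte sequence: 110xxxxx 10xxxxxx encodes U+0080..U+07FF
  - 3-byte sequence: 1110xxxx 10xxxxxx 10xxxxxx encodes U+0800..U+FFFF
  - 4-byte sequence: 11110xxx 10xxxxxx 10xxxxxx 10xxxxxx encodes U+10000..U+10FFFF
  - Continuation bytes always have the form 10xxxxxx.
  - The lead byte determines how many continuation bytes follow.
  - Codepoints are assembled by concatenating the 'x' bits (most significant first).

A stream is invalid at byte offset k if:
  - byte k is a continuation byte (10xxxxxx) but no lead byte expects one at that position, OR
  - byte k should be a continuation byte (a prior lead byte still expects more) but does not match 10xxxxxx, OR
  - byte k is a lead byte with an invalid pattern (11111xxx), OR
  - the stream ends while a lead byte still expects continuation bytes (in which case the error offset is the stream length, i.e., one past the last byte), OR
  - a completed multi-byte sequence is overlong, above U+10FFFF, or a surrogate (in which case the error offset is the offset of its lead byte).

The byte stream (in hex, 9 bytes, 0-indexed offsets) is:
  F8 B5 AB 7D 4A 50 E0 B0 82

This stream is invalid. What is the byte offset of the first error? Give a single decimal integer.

Byte[0]=F8: INVALID lead byte (not 0xxx/110x/1110/11110)

Answer: 0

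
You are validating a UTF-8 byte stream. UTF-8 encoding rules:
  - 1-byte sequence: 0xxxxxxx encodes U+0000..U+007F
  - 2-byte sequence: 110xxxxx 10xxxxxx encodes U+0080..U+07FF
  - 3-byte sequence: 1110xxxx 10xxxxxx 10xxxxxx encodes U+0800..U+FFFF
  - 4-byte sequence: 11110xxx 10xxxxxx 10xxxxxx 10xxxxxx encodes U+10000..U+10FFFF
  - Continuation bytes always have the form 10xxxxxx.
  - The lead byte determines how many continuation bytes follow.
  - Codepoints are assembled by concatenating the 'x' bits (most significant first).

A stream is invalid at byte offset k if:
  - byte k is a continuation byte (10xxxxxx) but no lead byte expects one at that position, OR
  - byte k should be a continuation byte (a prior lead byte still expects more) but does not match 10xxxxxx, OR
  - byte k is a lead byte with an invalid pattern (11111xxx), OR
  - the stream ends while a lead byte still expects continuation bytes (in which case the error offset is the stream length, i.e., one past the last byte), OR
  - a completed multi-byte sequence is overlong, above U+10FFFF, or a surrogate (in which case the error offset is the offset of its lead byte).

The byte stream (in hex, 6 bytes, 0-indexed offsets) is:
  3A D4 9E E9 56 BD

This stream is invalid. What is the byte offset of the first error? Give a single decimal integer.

Answer: 4

Derivation:
Byte[0]=3A: 1-byte ASCII. cp=U+003A
Byte[1]=D4: 2-byte lead, need 1 cont bytes. acc=0x14
Byte[2]=9E: continuation. acc=(acc<<6)|0x1E=0x51E
Completed: cp=U+051E (starts at byte 1)
Byte[3]=E9: 3-byte lead, need 2 cont bytes. acc=0x9
Byte[4]=56: expected 10xxxxxx continuation. INVALID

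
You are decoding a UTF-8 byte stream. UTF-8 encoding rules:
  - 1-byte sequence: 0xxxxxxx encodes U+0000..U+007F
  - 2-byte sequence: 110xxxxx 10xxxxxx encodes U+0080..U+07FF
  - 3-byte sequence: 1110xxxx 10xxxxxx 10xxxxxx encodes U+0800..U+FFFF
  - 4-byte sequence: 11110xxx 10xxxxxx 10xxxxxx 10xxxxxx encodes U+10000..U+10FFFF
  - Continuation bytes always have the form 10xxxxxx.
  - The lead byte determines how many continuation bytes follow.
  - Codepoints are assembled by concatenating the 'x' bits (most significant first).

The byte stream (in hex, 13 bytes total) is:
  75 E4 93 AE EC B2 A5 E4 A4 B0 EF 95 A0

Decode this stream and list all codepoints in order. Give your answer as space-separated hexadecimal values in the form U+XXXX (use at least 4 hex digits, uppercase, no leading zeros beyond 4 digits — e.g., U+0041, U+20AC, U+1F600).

Answer: U+0075 U+44EE U+CCA5 U+4930 U+F560

Derivation:
Byte[0]=75: 1-byte ASCII. cp=U+0075
Byte[1]=E4: 3-byte lead, need 2 cont bytes. acc=0x4
Byte[2]=93: continuation. acc=(acc<<6)|0x13=0x113
Byte[3]=AE: continuation. acc=(acc<<6)|0x2E=0x44EE
Completed: cp=U+44EE (starts at byte 1)
Byte[4]=EC: 3-byte lead, need 2 cont bytes. acc=0xC
Byte[5]=B2: continuation. acc=(acc<<6)|0x32=0x332
Byte[6]=A5: continuation. acc=(acc<<6)|0x25=0xCCA5
Completed: cp=U+CCA5 (starts at byte 4)
Byte[7]=E4: 3-byte lead, need 2 cont bytes. acc=0x4
Byte[8]=A4: continuation. acc=(acc<<6)|0x24=0x124
Byte[9]=B0: continuation. acc=(acc<<6)|0x30=0x4930
Completed: cp=U+4930 (starts at byte 7)
Byte[10]=EF: 3-byte lead, need 2 cont bytes. acc=0xF
Byte[11]=95: continuation. acc=(acc<<6)|0x15=0x3D5
Byte[12]=A0: continuation. acc=(acc<<6)|0x20=0xF560
Completed: cp=U+F560 (starts at byte 10)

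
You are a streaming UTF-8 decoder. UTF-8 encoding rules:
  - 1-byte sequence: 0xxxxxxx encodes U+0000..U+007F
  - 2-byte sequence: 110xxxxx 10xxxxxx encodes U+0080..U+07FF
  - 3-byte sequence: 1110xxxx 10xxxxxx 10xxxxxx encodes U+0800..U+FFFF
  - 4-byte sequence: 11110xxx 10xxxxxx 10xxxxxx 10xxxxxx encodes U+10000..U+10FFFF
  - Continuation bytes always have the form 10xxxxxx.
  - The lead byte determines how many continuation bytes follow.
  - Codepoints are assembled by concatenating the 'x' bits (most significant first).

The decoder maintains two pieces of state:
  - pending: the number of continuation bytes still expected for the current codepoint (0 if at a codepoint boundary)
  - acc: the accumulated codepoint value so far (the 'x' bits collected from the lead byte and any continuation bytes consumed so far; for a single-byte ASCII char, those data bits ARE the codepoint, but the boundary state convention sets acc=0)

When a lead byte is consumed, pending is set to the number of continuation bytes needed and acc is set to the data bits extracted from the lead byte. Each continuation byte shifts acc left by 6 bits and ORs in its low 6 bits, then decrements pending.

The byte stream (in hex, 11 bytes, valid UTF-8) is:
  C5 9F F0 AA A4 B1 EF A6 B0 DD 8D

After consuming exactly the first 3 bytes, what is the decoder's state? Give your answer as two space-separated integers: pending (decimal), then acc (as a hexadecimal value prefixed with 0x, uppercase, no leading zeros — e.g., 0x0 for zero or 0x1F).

Answer: 3 0x0

Derivation:
Byte[0]=C5: 2-byte lead. pending=1, acc=0x5
Byte[1]=9F: continuation. acc=(acc<<6)|0x1F=0x15F, pending=0
Byte[2]=F0: 4-byte lead. pending=3, acc=0x0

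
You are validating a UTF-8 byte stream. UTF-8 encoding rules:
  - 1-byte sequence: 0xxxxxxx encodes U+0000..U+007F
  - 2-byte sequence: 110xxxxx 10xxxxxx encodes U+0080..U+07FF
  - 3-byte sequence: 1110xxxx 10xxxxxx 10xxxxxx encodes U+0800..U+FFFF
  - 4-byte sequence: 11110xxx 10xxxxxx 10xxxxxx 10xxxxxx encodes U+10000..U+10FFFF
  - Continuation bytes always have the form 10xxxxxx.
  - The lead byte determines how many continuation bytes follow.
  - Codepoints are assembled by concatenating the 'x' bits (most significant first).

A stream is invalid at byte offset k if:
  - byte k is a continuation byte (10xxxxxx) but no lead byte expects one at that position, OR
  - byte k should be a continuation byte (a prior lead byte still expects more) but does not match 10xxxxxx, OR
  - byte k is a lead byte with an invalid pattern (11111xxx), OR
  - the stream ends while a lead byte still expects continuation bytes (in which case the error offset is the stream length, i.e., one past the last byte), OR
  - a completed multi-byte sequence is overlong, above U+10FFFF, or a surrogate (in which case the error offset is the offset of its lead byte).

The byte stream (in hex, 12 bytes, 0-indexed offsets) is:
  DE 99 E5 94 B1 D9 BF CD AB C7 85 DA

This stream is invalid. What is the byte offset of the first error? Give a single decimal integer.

Answer: 12

Derivation:
Byte[0]=DE: 2-byte lead, need 1 cont bytes. acc=0x1E
Byte[1]=99: continuation. acc=(acc<<6)|0x19=0x799
Completed: cp=U+0799 (starts at byte 0)
Byte[2]=E5: 3-byte lead, need 2 cont bytes. acc=0x5
Byte[3]=94: continuation. acc=(acc<<6)|0x14=0x154
Byte[4]=B1: continuation. acc=(acc<<6)|0x31=0x5531
Completed: cp=U+5531 (starts at byte 2)
Byte[5]=D9: 2-byte lead, need 1 cont bytes. acc=0x19
Byte[6]=BF: continuation. acc=(acc<<6)|0x3F=0x67F
Completed: cp=U+067F (starts at byte 5)
Byte[7]=CD: 2-byte lead, need 1 cont bytes. acc=0xD
Byte[8]=AB: continuation. acc=(acc<<6)|0x2B=0x36B
Completed: cp=U+036B (starts at byte 7)
Byte[9]=C7: 2-byte lead, need 1 cont bytes. acc=0x7
Byte[10]=85: continuation. acc=(acc<<6)|0x05=0x1C5
Completed: cp=U+01C5 (starts at byte 9)
Byte[11]=DA: 2-byte lead, need 1 cont bytes. acc=0x1A
Byte[12]: stream ended, expected continuation. INVALID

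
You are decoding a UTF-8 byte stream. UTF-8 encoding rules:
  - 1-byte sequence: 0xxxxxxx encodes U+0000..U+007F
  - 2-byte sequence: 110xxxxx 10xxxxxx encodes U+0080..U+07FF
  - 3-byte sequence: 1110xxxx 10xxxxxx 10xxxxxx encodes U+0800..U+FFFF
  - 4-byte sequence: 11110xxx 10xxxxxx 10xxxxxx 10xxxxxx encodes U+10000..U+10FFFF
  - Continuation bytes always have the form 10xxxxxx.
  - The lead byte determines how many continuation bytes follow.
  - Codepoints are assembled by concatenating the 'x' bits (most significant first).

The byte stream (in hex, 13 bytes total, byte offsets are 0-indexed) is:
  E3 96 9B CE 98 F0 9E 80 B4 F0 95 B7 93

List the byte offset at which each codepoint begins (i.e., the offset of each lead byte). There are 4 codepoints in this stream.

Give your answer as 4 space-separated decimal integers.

Answer: 0 3 5 9

Derivation:
Byte[0]=E3: 3-byte lead, need 2 cont bytes. acc=0x3
Byte[1]=96: continuation. acc=(acc<<6)|0x16=0xD6
Byte[2]=9B: continuation. acc=(acc<<6)|0x1B=0x359B
Completed: cp=U+359B (starts at byte 0)
Byte[3]=CE: 2-byte lead, need 1 cont bytes. acc=0xE
Byte[4]=98: continuation. acc=(acc<<6)|0x18=0x398
Completed: cp=U+0398 (starts at byte 3)
Byte[5]=F0: 4-byte lead, need 3 cont bytes. acc=0x0
Byte[6]=9E: continuation. acc=(acc<<6)|0x1E=0x1E
Byte[7]=80: continuation. acc=(acc<<6)|0x00=0x780
Byte[8]=B4: continuation. acc=(acc<<6)|0x34=0x1E034
Completed: cp=U+1E034 (starts at byte 5)
Byte[9]=F0: 4-byte lead, need 3 cont bytes. acc=0x0
Byte[10]=95: continuation. acc=(acc<<6)|0x15=0x15
Byte[11]=B7: continuation. acc=(acc<<6)|0x37=0x577
Byte[12]=93: continuation. acc=(acc<<6)|0x13=0x15DD3
Completed: cp=U+15DD3 (starts at byte 9)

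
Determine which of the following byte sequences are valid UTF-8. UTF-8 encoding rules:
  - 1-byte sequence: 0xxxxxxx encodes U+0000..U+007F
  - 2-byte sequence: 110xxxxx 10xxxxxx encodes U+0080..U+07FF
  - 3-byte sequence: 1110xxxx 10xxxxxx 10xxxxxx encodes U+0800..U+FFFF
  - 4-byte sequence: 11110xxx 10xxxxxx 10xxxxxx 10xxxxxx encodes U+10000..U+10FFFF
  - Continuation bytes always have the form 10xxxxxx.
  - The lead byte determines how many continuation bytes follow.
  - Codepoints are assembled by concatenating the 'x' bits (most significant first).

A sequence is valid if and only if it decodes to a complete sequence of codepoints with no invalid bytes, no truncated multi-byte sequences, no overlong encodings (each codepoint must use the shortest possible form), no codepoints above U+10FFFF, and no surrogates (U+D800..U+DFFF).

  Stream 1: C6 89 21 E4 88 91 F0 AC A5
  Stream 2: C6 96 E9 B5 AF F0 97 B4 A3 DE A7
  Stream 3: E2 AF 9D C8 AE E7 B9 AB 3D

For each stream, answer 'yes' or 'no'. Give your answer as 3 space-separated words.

Stream 1: error at byte offset 9. INVALID
Stream 2: decodes cleanly. VALID
Stream 3: decodes cleanly. VALID

Answer: no yes yes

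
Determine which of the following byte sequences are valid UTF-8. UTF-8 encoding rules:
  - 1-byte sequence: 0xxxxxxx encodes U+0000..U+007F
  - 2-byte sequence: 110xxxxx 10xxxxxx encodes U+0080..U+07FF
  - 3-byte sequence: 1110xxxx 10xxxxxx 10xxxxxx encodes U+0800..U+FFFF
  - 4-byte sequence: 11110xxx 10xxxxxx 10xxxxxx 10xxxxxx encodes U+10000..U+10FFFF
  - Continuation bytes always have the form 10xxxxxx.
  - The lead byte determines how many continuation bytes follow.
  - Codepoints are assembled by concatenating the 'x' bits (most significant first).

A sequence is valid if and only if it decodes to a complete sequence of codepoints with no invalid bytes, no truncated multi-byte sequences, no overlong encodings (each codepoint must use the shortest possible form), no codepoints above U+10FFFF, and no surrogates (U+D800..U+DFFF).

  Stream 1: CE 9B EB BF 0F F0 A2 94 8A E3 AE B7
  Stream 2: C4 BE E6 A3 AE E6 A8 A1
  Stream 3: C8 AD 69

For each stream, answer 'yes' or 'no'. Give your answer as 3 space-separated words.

Stream 1: error at byte offset 4. INVALID
Stream 2: decodes cleanly. VALID
Stream 3: decodes cleanly. VALID

Answer: no yes yes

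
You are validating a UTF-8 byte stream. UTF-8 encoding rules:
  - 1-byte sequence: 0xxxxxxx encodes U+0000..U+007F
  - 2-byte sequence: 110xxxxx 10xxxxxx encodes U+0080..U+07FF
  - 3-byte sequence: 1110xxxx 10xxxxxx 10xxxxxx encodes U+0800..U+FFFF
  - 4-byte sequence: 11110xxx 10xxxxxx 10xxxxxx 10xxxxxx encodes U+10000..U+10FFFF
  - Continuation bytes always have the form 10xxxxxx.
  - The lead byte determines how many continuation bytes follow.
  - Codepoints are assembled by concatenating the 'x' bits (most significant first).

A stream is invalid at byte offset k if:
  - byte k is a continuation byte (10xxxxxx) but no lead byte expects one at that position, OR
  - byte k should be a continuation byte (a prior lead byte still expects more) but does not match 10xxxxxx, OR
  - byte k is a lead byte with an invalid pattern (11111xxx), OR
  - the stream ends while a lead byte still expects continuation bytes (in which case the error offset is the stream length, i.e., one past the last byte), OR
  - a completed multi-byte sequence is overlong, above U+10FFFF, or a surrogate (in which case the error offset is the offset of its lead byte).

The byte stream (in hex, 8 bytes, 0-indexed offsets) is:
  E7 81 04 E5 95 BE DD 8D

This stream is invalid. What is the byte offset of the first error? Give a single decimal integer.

Answer: 2

Derivation:
Byte[0]=E7: 3-byte lead, need 2 cont bytes. acc=0x7
Byte[1]=81: continuation. acc=(acc<<6)|0x01=0x1C1
Byte[2]=04: expected 10xxxxxx continuation. INVALID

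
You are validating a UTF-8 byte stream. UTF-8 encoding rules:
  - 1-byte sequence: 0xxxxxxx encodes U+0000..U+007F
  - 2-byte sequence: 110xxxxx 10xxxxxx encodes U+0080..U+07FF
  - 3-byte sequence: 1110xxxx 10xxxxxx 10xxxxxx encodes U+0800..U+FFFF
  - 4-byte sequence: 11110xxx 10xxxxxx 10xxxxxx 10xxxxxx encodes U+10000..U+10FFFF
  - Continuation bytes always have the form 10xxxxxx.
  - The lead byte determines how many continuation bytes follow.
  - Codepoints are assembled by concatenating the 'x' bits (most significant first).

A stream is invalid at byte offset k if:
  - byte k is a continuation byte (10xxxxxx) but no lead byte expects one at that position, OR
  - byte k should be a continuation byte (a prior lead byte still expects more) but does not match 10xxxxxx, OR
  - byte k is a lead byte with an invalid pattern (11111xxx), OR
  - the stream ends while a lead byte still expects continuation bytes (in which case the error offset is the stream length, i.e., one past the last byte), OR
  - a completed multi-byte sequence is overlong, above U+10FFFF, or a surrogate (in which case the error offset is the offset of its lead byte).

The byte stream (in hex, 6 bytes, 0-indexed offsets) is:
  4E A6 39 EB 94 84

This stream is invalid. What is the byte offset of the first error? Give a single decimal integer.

Answer: 1

Derivation:
Byte[0]=4E: 1-byte ASCII. cp=U+004E
Byte[1]=A6: INVALID lead byte (not 0xxx/110x/1110/11110)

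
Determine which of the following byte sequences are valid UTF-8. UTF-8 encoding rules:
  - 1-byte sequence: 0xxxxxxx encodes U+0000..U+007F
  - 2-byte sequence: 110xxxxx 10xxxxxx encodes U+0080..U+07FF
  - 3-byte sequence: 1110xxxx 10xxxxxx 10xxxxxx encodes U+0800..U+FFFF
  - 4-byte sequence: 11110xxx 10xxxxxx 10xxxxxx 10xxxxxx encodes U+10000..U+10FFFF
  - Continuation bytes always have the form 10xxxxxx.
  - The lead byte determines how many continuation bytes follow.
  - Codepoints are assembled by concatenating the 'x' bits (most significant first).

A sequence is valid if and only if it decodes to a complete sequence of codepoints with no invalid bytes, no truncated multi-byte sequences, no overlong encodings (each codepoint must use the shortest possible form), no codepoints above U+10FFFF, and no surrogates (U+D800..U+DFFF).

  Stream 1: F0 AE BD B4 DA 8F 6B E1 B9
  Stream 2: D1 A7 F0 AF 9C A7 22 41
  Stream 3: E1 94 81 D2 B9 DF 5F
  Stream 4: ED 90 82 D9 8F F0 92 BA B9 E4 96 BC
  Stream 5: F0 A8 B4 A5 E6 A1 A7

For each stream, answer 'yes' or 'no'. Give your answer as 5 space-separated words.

Stream 1: error at byte offset 9. INVALID
Stream 2: decodes cleanly. VALID
Stream 3: error at byte offset 6. INVALID
Stream 4: decodes cleanly. VALID
Stream 5: decodes cleanly. VALID

Answer: no yes no yes yes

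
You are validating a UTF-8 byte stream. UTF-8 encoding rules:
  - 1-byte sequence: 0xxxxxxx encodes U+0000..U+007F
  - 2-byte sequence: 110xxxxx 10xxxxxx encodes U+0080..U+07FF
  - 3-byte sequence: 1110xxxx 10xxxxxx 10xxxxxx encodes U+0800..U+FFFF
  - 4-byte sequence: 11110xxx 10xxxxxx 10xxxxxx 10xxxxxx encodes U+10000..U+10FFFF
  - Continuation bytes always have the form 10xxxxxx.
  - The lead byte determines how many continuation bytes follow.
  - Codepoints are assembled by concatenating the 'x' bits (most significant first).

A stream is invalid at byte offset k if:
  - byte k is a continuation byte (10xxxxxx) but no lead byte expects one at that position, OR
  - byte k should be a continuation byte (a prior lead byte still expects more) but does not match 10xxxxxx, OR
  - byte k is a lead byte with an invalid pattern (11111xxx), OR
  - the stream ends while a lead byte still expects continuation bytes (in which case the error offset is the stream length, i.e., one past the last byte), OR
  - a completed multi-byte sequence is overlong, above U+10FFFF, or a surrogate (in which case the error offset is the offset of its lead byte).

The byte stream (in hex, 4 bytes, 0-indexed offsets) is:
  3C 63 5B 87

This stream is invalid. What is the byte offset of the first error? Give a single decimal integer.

Byte[0]=3C: 1-byte ASCII. cp=U+003C
Byte[1]=63: 1-byte ASCII. cp=U+0063
Byte[2]=5B: 1-byte ASCII. cp=U+005B
Byte[3]=87: INVALID lead byte (not 0xxx/110x/1110/11110)

Answer: 3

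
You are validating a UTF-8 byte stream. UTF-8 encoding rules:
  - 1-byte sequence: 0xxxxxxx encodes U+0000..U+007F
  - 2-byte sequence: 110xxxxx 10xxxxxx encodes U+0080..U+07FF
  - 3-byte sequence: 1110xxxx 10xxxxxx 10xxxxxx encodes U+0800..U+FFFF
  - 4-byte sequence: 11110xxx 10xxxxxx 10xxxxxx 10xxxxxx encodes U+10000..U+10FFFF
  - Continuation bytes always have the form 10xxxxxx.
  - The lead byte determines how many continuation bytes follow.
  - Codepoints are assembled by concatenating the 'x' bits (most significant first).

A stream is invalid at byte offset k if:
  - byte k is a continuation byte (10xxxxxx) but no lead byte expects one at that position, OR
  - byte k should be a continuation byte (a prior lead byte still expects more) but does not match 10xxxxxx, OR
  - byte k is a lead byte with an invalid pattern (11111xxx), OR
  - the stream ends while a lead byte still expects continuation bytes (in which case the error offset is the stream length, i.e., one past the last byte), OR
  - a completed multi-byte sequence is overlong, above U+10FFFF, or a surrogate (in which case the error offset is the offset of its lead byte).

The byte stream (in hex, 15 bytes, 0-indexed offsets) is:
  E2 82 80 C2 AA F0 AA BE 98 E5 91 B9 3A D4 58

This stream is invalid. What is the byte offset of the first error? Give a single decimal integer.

Byte[0]=E2: 3-byte lead, need 2 cont bytes. acc=0x2
Byte[1]=82: continuation. acc=(acc<<6)|0x02=0x82
Byte[2]=80: continuation. acc=(acc<<6)|0x00=0x2080
Completed: cp=U+2080 (starts at byte 0)
Byte[3]=C2: 2-byte lead, need 1 cont bytes. acc=0x2
Byte[4]=AA: continuation. acc=(acc<<6)|0x2A=0xAA
Completed: cp=U+00AA (starts at byte 3)
Byte[5]=F0: 4-byte lead, need 3 cont bytes. acc=0x0
Byte[6]=AA: continuation. acc=(acc<<6)|0x2A=0x2A
Byte[7]=BE: continuation. acc=(acc<<6)|0x3E=0xABE
Byte[8]=98: continuation. acc=(acc<<6)|0x18=0x2AF98
Completed: cp=U+2AF98 (starts at byte 5)
Byte[9]=E5: 3-byte lead, need 2 cont bytes. acc=0x5
Byte[10]=91: continuation. acc=(acc<<6)|0x11=0x151
Byte[11]=B9: continuation. acc=(acc<<6)|0x39=0x5479
Completed: cp=U+5479 (starts at byte 9)
Byte[12]=3A: 1-byte ASCII. cp=U+003A
Byte[13]=D4: 2-byte lead, need 1 cont bytes. acc=0x14
Byte[14]=58: expected 10xxxxxx continuation. INVALID

Answer: 14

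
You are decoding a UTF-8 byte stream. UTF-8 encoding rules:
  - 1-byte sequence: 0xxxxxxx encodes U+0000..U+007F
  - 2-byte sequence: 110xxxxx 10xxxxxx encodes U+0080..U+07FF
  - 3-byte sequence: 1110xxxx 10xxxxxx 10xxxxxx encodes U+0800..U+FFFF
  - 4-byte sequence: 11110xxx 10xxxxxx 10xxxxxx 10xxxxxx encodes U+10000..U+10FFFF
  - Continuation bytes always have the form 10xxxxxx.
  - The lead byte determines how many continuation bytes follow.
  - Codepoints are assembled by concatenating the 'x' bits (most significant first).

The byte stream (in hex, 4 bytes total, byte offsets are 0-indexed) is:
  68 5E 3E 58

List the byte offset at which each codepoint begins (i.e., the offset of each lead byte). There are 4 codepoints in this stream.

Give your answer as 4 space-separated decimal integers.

Answer: 0 1 2 3

Derivation:
Byte[0]=68: 1-byte ASCII. cp=U+0068
Byte[1]=5E: 1-byte ASCII. cp=U+005E
Byte[2]=3E: 1-byte ASCII. cp=U+003E
Byte[3]=58: 1-byte ASCII. cp=U+0058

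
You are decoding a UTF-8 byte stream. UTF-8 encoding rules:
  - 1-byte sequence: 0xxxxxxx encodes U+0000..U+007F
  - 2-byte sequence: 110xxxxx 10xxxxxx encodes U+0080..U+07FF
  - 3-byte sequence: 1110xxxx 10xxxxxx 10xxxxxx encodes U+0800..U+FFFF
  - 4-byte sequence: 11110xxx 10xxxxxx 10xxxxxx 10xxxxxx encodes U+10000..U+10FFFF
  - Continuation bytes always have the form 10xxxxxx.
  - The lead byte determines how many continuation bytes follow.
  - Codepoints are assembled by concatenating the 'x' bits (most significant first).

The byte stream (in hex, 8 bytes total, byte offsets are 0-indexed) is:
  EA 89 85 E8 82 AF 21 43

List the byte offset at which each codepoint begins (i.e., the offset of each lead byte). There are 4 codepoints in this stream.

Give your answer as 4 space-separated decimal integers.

Answer: 0 3 6 7

Derivation:
Byte[0]=EA: 3-byte lead, need 2 cont bytes. acc=0xA
Byte[1]=89: continuation. acc=(acc<<6)|0x09=0x289
Byte[2]=85: continuation. acc=(acc<<6)|0x05=0xA245
Completed: cp=U+A245 (starts at byte 0)
Byte[3]=E8: 3-byte lead, need 2 cont bytes. acc=0x8
Byte[4]=82: continuation. acc=(acc<<6)|0x02=0x202
Byte[5]=AF: continuation. acc=(acc<<6)|0x2F=0x80AF
Completed: cp=U+80AF (starts at byte 3)
Byte[6]=21: 1-byte ASCII. cp=U+0021
Byte[7]=43: 1-byte ASCII. cp=U+0043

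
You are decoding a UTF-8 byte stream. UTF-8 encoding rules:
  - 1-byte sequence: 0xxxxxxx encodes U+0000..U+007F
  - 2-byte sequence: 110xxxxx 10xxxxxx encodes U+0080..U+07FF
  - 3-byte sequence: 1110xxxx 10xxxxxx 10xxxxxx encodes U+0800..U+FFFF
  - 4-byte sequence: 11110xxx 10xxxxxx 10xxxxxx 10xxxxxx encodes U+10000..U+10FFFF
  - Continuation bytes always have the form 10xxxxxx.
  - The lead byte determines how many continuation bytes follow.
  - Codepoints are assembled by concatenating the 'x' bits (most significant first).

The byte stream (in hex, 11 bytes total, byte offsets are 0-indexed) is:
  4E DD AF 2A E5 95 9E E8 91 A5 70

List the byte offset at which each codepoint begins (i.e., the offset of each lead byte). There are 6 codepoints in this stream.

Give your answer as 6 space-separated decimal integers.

Answer: 0 1 3 4 7 10

Derivation:
Byte[0]=4E: 1-byte ASCII. cp=U+004E
Byte[1]=DD: 2-byte lead, need 1 cont bytes. acc=0x1D
Byte[2]=AF: continuation. acc=(acc<<6)|0x2F=0x76F
Completed: cp=U+076F (starts at byte 1)
Byte[3]=2A: 1-byte ASCII. cp=U+002A
Byte[4]=E5: 3-byte lead, need 2 cont bytes. acc=0x5
Byte[5]=95: continuation. acc=(acc<<6)|0x15=0x155
Byte[6]=9E: continuation. acc=(acc<<6)|0x1E=0x555E
Completed: cp=U+555E (starts at byte 4)
Byte[7]=E8: 3-byte lead, need 2 cont bytes. acc=0x8
Byte[8]=91: continuation. acc=(acc<<6)|0x11=0x211
Byte[9]=A5: continuation. acc=(acc<<6)|0x25=0x8465
Completed: cp=U+8465 (starts at byte 7)
Byte[10]=70: 1-byte ASCII. cp=U+0070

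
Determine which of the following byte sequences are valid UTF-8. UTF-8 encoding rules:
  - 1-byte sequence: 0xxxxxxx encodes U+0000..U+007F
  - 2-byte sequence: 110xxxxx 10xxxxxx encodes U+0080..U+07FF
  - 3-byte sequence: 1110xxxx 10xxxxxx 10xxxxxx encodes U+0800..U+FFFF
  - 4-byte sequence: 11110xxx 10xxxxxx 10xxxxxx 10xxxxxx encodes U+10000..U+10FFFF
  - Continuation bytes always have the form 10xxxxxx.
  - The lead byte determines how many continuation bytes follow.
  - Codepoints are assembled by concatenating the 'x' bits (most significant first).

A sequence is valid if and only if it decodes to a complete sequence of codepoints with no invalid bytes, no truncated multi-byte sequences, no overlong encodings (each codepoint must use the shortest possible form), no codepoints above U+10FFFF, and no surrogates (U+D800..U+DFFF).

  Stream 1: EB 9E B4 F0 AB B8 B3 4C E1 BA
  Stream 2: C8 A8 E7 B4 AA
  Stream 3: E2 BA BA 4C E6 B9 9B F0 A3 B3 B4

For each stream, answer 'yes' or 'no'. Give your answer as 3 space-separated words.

Answer: no yes yes

Derivation:
Stream 1: error at byte offset 10. INVALID
Stream 2: decodes cleanly. VALID
Stream 3: decodes cleanly. VALID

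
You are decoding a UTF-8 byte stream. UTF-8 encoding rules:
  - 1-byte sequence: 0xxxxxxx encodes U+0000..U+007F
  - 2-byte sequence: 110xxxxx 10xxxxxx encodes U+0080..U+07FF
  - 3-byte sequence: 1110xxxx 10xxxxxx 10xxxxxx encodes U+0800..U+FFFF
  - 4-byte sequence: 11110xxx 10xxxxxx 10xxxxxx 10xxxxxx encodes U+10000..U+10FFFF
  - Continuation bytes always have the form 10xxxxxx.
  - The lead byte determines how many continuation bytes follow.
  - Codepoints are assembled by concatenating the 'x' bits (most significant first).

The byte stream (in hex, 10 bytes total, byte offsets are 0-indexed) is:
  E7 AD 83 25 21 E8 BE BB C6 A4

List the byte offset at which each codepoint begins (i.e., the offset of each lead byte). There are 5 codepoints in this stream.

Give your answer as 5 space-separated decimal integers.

Answer: 0 3 4 5 8

Derivation:
Byte[0]=E7: 3-byte lead, need 2 cont bytes. acc=0x7
Byte[1]=AD: continuation. acc=(acc<<6)|0x2D=0x1ED
Byte[2]=83: continuation. acc=(acc<<6)|0x03=0x7B43
Completed: cp=U+7B43 (starts at byte 0)
Byte[3]=25: 1-byte ASCII. cp=U+0025
Byte[4]=21: 1-byte ASCII. cp=U+0021
Byte[5]=E8: 3-byte lead, need 2 cont bytes. acc=0x8
Byte[6]=BE: continuation. acc=(acc<<6)|0x3E=0x23E
Byte[7]=BB: continuation. acc=(acc<<6)|0x3B=0x8FBB
Completed: cp=U+8FBB (starts at byte 5)
Byte[8]=C6: 2-byte lead, need 1 cont bytes. acc=0x6
Byte[9]=A4: continuation. acc=(acc<<6)|0x24=0x1A4
Completed: cp=U+01A4 (starts at byte 8)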